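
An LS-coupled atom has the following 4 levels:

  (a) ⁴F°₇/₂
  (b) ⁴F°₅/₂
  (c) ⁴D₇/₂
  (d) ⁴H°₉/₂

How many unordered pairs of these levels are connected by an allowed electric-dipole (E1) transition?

(a)–(b): forbidden (parity).
(a)–(c): allowed.
(a)–(d): forbidden (parity, ΔL).
(b)–(c): allowed.
(b)–(d): forbidden (parity, ΔL, ΔJ).
(c)–(d): forbidden (ΔL).
Allowed pairs: 2 of 6.

2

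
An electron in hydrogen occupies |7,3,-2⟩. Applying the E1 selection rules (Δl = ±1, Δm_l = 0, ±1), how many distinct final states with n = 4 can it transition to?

E1 requires Δl = ±1, so l_f ∈ {2, 4}; with 0 ≤ l_f ≤ n_f−1 = 3, the allowed l_f values are {2}.
For l_f = 2: m_f ∈ {m_i−1, m_i, m_i+1} ∩ [−2, 2] = {-2, -1} → 2 states.
Total: 2.

2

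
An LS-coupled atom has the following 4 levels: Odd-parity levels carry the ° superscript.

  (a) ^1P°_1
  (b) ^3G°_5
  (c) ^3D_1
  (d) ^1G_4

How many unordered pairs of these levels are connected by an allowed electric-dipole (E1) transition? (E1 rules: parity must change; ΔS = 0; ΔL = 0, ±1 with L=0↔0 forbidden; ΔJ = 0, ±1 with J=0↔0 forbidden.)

(a)–(b): forbidden (parity, ΔS, ΔL, ΔJ).
(a)–(c): forbidden (ΔS).
(a)–(d): forbidden (ΔL, ΔJ).
(b)–(c): forbidden (ΔL, ΔJ).
(b)–(d): forbidden (ΔS).
(c)–(d): forbidden (parity, ΔS, ΔL, ΔJ).
Allowed pairs: 0 of 6.

0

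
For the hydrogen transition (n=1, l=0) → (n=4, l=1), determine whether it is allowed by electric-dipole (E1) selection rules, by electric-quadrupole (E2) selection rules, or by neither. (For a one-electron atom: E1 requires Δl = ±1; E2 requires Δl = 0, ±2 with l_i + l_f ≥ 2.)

E1

Δl = 1 − 0 = +1; l_i + l_f = 1.
E1 (Δl = ±1): satisfied.
E2 (Δl = 0,±2, l_i+l_f ≥ 2): not satisfied.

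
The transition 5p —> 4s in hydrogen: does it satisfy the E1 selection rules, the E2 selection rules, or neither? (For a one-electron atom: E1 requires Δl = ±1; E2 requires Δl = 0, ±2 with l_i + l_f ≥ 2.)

E1

Δl = 0 − 1 = -1; l_i + l_f = 1.
E1 (Δl = ±1): satisfied.
E2 (Δl = 0,±2, l_i+l_f ≥ 2): not satisfied.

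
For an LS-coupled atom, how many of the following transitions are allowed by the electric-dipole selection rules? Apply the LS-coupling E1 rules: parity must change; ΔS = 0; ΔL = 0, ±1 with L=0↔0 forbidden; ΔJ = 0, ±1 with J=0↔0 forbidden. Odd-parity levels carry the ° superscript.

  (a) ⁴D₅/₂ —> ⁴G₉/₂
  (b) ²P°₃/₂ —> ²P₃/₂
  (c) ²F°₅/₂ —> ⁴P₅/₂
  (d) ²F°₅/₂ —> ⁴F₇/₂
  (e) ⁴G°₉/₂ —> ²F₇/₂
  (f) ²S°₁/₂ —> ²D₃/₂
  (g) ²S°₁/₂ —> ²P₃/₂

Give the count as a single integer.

2

(a) forbidden (parity, ΔL, ΔJ fail)
(b) allowed
(c) forbidden (ΔS, ΔL fail)
(d) forbidden (ΔS fails)
(e) forbidden (ΔS fails)
(f) forbidden (ΔL fails)
(g) allowed
Total allowed: 2 of 7.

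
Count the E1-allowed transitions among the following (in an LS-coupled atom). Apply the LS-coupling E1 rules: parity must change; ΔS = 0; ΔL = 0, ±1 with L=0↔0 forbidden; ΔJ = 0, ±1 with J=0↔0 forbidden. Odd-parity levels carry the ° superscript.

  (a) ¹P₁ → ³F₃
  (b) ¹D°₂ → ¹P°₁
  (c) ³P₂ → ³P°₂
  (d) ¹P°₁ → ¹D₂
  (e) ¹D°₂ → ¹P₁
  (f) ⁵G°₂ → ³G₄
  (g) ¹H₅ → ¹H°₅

4

(a) forbidden (parity, ΔS, ΔL, ΔJ fail)
(b) forbidden (parity fails)
(c) allowed
(d) allowed
(e) allowed
(f) forbidden (ΔS, ΔJ fail)
(g) allowed
Total allowed: 4 of 7.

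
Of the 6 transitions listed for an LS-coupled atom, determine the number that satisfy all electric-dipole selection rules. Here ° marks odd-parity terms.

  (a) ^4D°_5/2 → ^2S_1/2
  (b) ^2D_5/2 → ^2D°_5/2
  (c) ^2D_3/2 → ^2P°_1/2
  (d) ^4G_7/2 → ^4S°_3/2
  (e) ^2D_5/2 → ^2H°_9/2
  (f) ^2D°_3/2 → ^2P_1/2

(a) forbidden (ΔS, ΔL, ΔJ fail)
(b) allowed
(c) allowed
(d) forbidden (ΔL, ΔJ fail)
(e) forbidden (ΔL, ΔJ fail)
(f) allowed
Total allowed: 3 of 6.

3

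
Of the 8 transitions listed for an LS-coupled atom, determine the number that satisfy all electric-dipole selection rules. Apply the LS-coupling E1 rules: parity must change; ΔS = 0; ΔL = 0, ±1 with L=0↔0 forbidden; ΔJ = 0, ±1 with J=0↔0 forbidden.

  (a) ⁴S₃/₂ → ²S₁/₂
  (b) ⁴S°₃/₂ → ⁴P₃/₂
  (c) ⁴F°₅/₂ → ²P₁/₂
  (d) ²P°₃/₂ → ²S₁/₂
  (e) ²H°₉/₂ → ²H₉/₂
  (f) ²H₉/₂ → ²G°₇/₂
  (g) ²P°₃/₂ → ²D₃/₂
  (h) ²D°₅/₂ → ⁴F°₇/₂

(a) forbidden (parity, ΔS, ΔL fail)
(b) allowed
(c) forbidden (ΔS, ΔL, ΔJ fail)
(d) allowed
(e) allowed
(f) allowed
(g) allowed
(h) forbidden (parity, ΔS fail)
Total allowed: 5 of 8.

5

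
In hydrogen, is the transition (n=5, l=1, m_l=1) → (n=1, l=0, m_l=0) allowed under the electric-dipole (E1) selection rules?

allowed

l: 1 → 0 (Δl = -1). Δl = ±1 satisfied.
m_l: 1 → 0 (Δm_l = -1). |Δm_l| ≤ 1 satisfied.
All E1 selection rules are satisfied.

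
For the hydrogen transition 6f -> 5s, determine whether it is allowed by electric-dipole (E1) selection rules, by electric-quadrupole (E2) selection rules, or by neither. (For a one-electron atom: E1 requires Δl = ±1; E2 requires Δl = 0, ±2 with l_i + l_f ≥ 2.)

neither

Δl = 0 − 3 = -3; l_i + l_f = 3.
E1 (Δl = ±1): not satisfied.
E2 (Δl = 0,±2, l_i+l_f ≥ 2): not satisfied.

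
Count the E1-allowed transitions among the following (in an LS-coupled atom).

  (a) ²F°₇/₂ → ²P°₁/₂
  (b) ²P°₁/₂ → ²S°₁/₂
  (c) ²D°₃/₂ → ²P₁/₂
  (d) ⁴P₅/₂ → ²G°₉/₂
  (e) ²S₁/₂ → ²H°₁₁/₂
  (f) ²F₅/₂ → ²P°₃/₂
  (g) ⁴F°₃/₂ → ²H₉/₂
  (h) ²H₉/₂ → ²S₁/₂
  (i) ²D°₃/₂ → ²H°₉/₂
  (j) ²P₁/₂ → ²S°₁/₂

(a) forbidden (parity, ΔL, ΔJ fail)
(b) forbidden (parity fails)
(c) allowed
(d) forbidden (ΔS, ΔL, ΔJ fail)
(e) forbidden (ΔL, ΔJ fail)
(f) forbidden (ΔL fails)
(g) forbidden (ΔS, ΔL, ΔJ fail)
(h) forbidden (parity, ΔL, ΔJ fail)
(i) forbidden (parity, ΔL, ΔJ fail)
(j) allowed
Total allowed: 2 of 10.

2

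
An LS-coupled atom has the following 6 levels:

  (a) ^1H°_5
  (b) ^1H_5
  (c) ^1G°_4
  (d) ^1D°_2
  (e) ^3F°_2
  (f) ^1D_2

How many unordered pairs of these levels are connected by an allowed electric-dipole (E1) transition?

(a)–(b): allowed.
(a)–(c): forbidden (parity).
(a)–(d): forbidden (parity, ΔL, ΔJ).
(a)–(e): forbidden (parity, ΔS, ΔL, ΔJ).
(a)–(f): forbidden (ΔL, ΔJ).
(b)–(c): allowed.
(b)–(d): forbidden (ΔL, ΔJ).
(b)–(e): forbidden (ΔS, ΔL, ΔJ).
(b)–(f): forbidden (parity, ΔL, ΔJ).
(c)–(d): forbidden (parity, ΔL, ΔJ).
(c)–(e): forbidden (parity, ΔS, ΔJ).
(c)–(f): forbidden (ΔL, ΔJ).
(d)–(e): forbidden (parity, ΔS).
(d)–(f): allowed.
(e)–(f): forbidden (ΔS).
Allowed pairs: 3 of 15.

3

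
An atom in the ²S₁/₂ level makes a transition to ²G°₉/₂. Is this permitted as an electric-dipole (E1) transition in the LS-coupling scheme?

forbidden

Initial level: S=1/2, L=0, J=1/2, parity even. Final level: S=1/2, L=4, J=9/2, parity odd.
Parity must change: even → odd — satisfied.
ΔS = 0: S: 1/2 → 1/2 — satisfied.
ΔL = 0, ±1 (not L=0↔0): L: 0 → 4, ΔL = +4 — violated.
ΔJ = 0, ±1 (not J=0↔0): J: 1/2 → 9/2, ΔJ = +4 — violated.
Rule(s) violated: ΔL, ΔJ.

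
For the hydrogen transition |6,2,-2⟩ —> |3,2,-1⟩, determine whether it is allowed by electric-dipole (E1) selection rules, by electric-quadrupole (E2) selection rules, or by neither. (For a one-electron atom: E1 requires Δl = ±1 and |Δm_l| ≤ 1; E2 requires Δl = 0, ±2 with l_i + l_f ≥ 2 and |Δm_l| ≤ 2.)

E2

Δl = 2 − 2 = +0; l_i + l_f = 4.
Δm_l = +1.
E1 (Δl = ±1, |Δm_l| ≤ 1): not satisfied.
E2 (Δl = 0,±2, l_i+l_f ≥ 2, |Δm_l| ≤ 2): satisfied.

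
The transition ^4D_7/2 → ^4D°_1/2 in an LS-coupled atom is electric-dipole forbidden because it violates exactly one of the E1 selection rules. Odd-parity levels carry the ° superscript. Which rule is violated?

the ΔJ = 0, ±1 rule

ΔL = 0, ±1 (not L=0↔0): L: 2 → 2, ΔL = +0 — ✓.
ΔJ = 0, ±1 (not J=0↔0): J: 7/2 → 1/2, ΔJ = -3 — ✗.
ΔS = 0: S: 3/2 → 3/2 — ✓.
Parity must change: even → odd — ✓.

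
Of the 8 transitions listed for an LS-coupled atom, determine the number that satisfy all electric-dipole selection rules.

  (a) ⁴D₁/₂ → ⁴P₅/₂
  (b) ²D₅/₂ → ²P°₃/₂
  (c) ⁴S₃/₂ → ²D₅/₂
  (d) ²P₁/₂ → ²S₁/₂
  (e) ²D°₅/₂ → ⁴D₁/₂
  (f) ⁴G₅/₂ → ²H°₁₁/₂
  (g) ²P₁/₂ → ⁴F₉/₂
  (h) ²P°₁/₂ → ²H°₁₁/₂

(a) forbidden (parity, ΔJ fail)
(b) allowed
(c) forbidden (parity, ΔS, ΔL fail)
(d) forbidden (parity fails)
(e) forbidden (ΔS, ΔJ fail)
(f) forbidden (ΔS, ΔJ fail)
(g) forbidden (parity, ΔS, ΔL, ΔJ fail)
(h) forbidden (parity, ΔL, ΔJ fail)
Total allowed: 1 of 8.

1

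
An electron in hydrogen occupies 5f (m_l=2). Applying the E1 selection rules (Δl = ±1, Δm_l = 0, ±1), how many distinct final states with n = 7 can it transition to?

E1 requires Δl = ±1, so l_f ∈ {2, 4}; with 0 ≤ l_f ≤ n_f−1 = 6, the allowed l_f values are {2, 4}.
For l_f = 2: m_f ∈ {m_i−1, m_i, m_i+1} ∩ [−2, 2] = {1, 2} → 2 states.
For l_f = 4: m_f ∈ {m_i−1, m_i, m_i+1} ∩ [−4, 4] = {1, 2, 3} → 3 states.
Total: 5.

5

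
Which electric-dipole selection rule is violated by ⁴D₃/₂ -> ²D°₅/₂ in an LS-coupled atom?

Reading off the term symbols: S 3/2→1/2, L 2→2, J 3/2→5/2, parity even→odd.
ΔJ = 0, ±1 (not J=0↔0): J: 3/2 → 5/2, ΔJ = +1 — passes.
ΔL = 0, ±1 (not L=0↔0): L: 2 → 2, ΔL = +0 — passes.
ΔS = 0: S: 3/2 → 1/2 — fails.
Parity must change: even → odd — passes.

the ΔS = 0 rule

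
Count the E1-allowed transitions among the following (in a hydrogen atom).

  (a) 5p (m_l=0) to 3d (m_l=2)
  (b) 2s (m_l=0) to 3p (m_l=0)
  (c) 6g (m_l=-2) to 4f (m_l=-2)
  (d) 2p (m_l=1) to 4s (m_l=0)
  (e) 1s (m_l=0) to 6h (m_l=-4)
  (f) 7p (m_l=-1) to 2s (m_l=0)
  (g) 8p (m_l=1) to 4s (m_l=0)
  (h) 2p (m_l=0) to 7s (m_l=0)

(a) forbidden — Δm_l = +2 (E1 requires Δm_l = 0, ±1)
(b) allowed
(c) allowed
(d) allowed
(e) forbidden — Δl = +5 (E1 requires Δl = ±1); Δm_l = -4 (E1 requires Δm_l = 0, ±1)
(f) allowed
(g) allowed
(h) allowed
Total allowed: 6 of 8.

6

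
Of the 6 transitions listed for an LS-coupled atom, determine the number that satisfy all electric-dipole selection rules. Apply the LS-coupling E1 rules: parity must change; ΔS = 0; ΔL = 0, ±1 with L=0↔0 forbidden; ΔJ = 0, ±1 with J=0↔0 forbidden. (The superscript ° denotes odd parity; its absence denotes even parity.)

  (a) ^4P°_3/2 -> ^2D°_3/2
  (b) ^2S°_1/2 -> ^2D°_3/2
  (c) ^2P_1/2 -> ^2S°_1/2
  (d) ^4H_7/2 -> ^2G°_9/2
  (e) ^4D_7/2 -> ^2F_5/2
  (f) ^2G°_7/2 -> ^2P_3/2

1

(a) forbidden (parity, ΔS fail)
(b) forbidden (parity, ΔL fail)
(c) allowed
(d) forbidden (ΔS fails)
(e) forbidden (parity, ΔS fail)
(f) forbidden (ΔL, ΔJ fail)
Total allowed: 1 of 6.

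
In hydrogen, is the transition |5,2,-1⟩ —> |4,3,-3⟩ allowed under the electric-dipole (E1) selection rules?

Δl = 3 − 2 = +1; the E1 rule Δl = ±1 is ok.
Δm_l = -3 − (-1) = -2. E1 requires Δm_l = 0, ±1: fails.
The transition is electric-dipole forbidden.

forbidden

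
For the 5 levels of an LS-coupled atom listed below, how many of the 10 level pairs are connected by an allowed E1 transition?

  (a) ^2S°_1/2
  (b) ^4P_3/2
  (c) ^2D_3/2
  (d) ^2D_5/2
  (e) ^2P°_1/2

1

(a)–(b): forbidden (ΔS).
(a)–(c): forbidden (ΔL).
(a)–(d): forbidden (ΔL, ΔJ).
(a)–(e): forbidden (parity).
(b)–(c): forbidden (parity, ΔS).
(b)–(d): forbidden (parity, ΔS).
(b)–(e): forbidden (ΔS).
(c)–(d): forbidden (parity).
(c)–(e): allowed.
(d)–(e): forbidden (ΔJ).
Allowed pairs: 1 of 10.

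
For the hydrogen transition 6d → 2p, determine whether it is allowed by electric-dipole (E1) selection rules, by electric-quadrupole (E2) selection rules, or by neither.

E1

Δl = 1 − 2 = -1; l_i + l_f = 3.
E1 (Δl = ±1): satisfied.
E2 (Δl = 0,±2, l_i+l_f ≥ 2): not satisfied.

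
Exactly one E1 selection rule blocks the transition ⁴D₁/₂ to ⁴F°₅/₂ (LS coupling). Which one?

ΔS = 0: S: 3/2 → 3/2 — ✓.
ΔL = 0, ±1 (not L=0↔0): L: 2 → 3, ΔL = +1 — ✓.
Parity must change: even → odd — ✓.
ΔJ = 0, ±1 (not J=0↔0): J: 1/2 → 5/2, ΔJ = +2 — ✗.

the ΔJ = 0, ±1 rule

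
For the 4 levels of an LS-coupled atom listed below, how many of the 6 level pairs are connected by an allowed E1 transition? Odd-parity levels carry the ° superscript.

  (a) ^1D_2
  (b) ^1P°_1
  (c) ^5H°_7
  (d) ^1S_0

(a)–(b): allowed.
(a)–(c): forbidden (ΔS, ΔL, ΔJ).
(a)–(d): forbidden (parity, ΔL, ΔJ).
(b)–(c): forbidden (parity, ΔS, ΔL, ΔJ).
(b)–(d): allowed.
(c)–(d): forbidden (ΔS, ΔL, ΔJ).
Allowed pairs: 2 of 6.

2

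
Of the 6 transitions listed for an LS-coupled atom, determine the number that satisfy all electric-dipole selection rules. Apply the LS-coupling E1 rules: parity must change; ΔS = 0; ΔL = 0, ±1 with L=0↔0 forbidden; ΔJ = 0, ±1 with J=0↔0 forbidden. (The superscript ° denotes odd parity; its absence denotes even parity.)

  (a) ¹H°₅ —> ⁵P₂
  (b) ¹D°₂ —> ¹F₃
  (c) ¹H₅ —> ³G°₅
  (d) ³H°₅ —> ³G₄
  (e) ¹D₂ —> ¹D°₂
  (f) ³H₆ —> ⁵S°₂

3

(a) forbidden (ΔS, ΔL, ΔJ fail)
(b) allowed
(c) forbidden (ΔS fails)
(d) allowed
(e) allowed
(f) forbidden (ΔS, ΔL, ΔJ fail)
Total allowed: 3 of 6.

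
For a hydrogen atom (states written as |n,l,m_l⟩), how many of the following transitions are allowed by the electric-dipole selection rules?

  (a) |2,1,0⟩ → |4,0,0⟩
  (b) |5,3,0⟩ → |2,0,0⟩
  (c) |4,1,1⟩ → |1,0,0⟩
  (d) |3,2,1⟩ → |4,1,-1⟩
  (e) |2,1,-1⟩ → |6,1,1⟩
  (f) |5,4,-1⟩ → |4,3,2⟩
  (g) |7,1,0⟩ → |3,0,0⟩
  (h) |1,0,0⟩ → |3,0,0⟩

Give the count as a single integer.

(a) allowed
(b) forbidden — Δl = -3 (E1 requires Δl = ±1)
(c) allowed
(d) forbidden — Δm_l = -2 (E1 requires Δm_l = 0, ±1)
(e) forbidden — Δl = +0 (E1 requires Δl = ±1); Δm_l = +2 (E1 requires Δm_l = 0, ±1)
(f) forbidden — Δm_l = +3 (E1 requires Δm_l = 0, ±1)
(g) allowed
(h) forbidden — Δl = +0 (E1 requires Δl = ±1)
Total allowed: 3 of 8.

3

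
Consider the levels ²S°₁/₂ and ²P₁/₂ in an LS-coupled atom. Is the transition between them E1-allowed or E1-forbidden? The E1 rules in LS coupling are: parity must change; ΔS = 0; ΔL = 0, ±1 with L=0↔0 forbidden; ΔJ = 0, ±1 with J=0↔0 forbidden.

allowed

Initial level: S=1/2, L=0, J=1/2, parity odd. Final level: S=1/2, L=1, J=1/2, parity even.
Parity must change: odd → even — ✓.
ΔS = 0: S: 1/2 → 1/2 — ✓.
ΔL = 0, ±1 (not L=0↔0): L: 0 → 1, ΔL = +1 — ✓.
ΔJ = 0, ±1 (not J=0↔0): J: 1/2 → 1/2, ΔJ = +0 — ✓.
All four E1 rules are satisfied.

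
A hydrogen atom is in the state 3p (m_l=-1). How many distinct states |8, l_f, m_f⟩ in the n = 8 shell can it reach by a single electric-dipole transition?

E1 requires Δl = ±1, so l_f ∈ {0, 2}; with 0 ≤ l_f ≤ n_f−1 = 7, the allowed l_f values are {0, 2}.
For l_f = 0: m_f ∈ {m_i−1, m_i, m_i+1} ∩ [−0, 0] = {0} → 1 state.
For l_f = 2: m_f ∈ {m_i−1, m_i, m_i+1} ∩ [−2, 2] = {-2, -1, 0} → 3 states.
Total: 4.

4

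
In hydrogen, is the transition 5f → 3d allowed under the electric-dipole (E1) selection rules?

Δl = 2 − 3 = -1; the E1 rule Δl = ±1 is ✓.
All E1 selection rules are satisfied.

allowed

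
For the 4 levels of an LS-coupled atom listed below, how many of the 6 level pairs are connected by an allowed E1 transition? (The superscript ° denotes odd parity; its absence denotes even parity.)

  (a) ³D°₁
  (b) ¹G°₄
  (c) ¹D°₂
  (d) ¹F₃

2

(a)–(b): forbidden (parity, ΔS, ΔL, ΔJ).
(a)–(c): forbidden (parity, ΔS).
(a)–(d): forbidden (ΔS, ΔJ).
(b)–(c): forbidden (parity, ΔL, ΔJ).
(b)–(d): allowed.
(c)–(d): allowed.
Allowed pairs: 2 of 6.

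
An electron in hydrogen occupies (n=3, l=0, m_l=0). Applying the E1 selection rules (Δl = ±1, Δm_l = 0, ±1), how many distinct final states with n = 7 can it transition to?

E1 requires Δl = ±1, so l_f ∈ {-1, 1}; with 0 ≤ l_f ≤ n_f−1 = 6, the allowed l_f values are {1}.
For l_f = 1: m_f ∈ {m_i−1, m_i, m_i+1} ∩ [−1, 1] = {-1, 0, 1} → 3 states.
Total: 3.

3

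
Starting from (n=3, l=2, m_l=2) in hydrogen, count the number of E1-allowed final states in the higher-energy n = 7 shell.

4

E1 requires Δl = ±1, so l_f ∈ {1, 3}; with 0 ≤ l_f ≤ n_f−1 = 6, the allowed l_f values are {1, 3}.
For l_f = 1: m_f ∈ {m_i−1, m_i, m_i+1} ∩ [−1, 1] = {1} → 1 state.
For l_f = 3: m_f ∈ {m_i−1, m_i, m_i+1} ∩ [−3, 3] = {1, 2, 3} → 3 states.
Total: 4.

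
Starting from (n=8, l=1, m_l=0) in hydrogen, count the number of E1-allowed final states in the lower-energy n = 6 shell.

4

E1 requires Δl = ±1, so l_f ∈ {0, 2}; with 0 ≤ l_f ≤ n_f−1 = 5, the allowed l_f values are {0, 2}.
For l_f = 0: m_f ∈ {m_i−1, m_i, m_i+1} ∩ [−0, 0] = {0} → 1 state.
For l_f = 2: m_f ∈ {m_i−1, m_i, m_i+1} ∩ [−2, 2] = {-1, 0, 1} → 3 states.
Total: 4.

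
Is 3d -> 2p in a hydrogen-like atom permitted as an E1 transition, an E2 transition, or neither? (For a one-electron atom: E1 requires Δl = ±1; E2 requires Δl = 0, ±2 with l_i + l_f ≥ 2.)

Δl = 1 − 2 = -1; l_i + l_f = 3.
E1 (Δl = ±1): satisfied.
E2 (Δl = 0,±2, l_i+l_f ≥ 2): not satisfied.

E1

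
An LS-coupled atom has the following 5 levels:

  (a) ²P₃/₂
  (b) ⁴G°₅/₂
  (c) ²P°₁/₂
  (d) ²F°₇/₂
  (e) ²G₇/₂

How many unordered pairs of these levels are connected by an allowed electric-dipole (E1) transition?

(a)–(b): forbidden (ΔS, ΔL).
(a)–(c): allowed.
(a)–(d): forbidden (ΔL, ΔJ).
(a)–(e): forbidden (parity, ΔL, ΔJ).
(b)–(c): forbidden (parity, ΔS, ΔL, ΔJ).
(b)–(d): forbidden (parity, ΔS).
(b)–(e): forbidden (ΔS).
(c)–(d): forbidden (parity, ΔL, ΔJ).
(c)–(e): forbidden (ΔL, ΔJ).
(d)–(e): allowed.
Allowed pairs: 2 of 10.

2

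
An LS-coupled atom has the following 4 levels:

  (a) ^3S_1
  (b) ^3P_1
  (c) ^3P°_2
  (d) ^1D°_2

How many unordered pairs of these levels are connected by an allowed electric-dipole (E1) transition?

(a)–(b): forbidden (parity).
(a)–(c): allowed.
(a)–(d): forbidden (ΔS, ΔL).
(b)–(c): allowed.
(b)–(d): forbidden (ΔS).
(c)–(d): forbidden (parity, ΔS).
Allowed pairs: 2 of 6.

2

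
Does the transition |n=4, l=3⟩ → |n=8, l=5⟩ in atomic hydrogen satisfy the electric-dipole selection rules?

l: 3 → 5 (Δl = +2). Δl = ±1 fails.
The transition is electric-dipole forbidden.

forbidden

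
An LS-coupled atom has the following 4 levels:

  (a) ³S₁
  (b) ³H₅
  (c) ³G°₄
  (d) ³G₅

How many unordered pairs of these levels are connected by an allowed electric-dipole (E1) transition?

2

(a)–(b): forbidden (parity, ΔL, ΔJ).
(a)–(c): forbidden (ΔL, ΔJ).
(a)–(d): forbidden (parity, ΔL, ΔJ).
(b)–(c): allowed.
(b)–(d): forbidden (parity).
(c)–(d): allowed.
Allowed pairs: 2 of 6.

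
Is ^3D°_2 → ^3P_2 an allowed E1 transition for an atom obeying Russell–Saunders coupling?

allowed

Reading off the term symbols: S 1→1, L 2→1, J 2→2, parity odd→even.
Parity must change: odd → even — satisfied.
ΔS = 0: S: 1 → 1 — satisfied.
ΔL = 0, ±1 (not L=0↔0): L: 2 → 1, ΔL = -1 — satisfied.
ΔJ = 0, ±1 (not J=0↔0): J: 2 → 2, ΔJ = +0 — satisfied.
All four E1 rules are satisfied.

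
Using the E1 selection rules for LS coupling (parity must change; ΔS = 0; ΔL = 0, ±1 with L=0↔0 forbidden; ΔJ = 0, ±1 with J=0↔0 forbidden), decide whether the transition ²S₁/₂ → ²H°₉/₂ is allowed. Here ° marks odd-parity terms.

forbidden

Initial level: S=1/2, L=0, J=1/2, parity even. Final level: S=1/2, L=5, J=9/2, parity odd.
ΔS = 0: S: 1/2 → 1/2 — passes.
ΔJ = 0, ±1 (not J=0↔0): J: 1/2 → 9/2, ΔJ = +4 — fails.
Parity must change: even → odd — passes.
ΔL = 0, ±1 (not L=0↔0): L: 0 → 5, ΔL = +5 — fails.
Rule(s) violated: ΔL, ΔJ.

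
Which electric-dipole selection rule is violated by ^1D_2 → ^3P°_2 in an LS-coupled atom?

the ΔS = 0 rule

Reading off the term symbols: S 0→1, L 2→1, J 2→2, parity even→odd.
Parity must change: even → odd — ✓.
ΔS = 0: S: 0 → 1 — ✗.
ΔL = 0, ±1 (not L=0↔0): L: 2 → 1, ΔL = -1 — ✓.
ΔJ = 0, ±1 (not J=0↔0): J: 2 → 2, ΔJ = +0 — ✓.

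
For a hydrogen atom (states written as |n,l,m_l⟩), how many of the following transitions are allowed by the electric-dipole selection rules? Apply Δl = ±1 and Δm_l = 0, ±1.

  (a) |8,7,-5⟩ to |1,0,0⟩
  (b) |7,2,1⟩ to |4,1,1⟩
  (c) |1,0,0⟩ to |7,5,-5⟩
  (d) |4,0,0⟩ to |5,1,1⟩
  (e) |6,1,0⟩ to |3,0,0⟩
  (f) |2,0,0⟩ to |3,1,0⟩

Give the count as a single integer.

(a) forbidden — Δl = -7 (E1 requires Δl = ±1); Δm_l = +5 (E1 requires Δm_l = 0, ±1)
(b) allowed
(c) forbidden — Δl = +5 (E1 requires Δl = ±1); Δm_l = -5 (E1 requires Δm_l = 0, ±1)
(d) allowed
(e) allowed
(f) allowed
Total allowed: 4 of 6.

4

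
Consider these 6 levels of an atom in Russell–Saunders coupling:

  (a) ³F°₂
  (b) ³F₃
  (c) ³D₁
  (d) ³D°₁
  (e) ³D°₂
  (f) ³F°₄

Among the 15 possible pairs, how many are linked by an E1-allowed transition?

(a)–(b): allowed.
(a)–(c): allowed.
(a)–(d): forbidden (parity).
(a)–(e): forbidden (parity).
(a)–(f): forbidden (parity, ΔJ).
(b)–(c): forbidden (parity, ΔJ).
(b)–(d): forbidden (ΔJ).
(b)–(e): allowed.
(b)–(f): allowed.
(c)–(d): allowed.
(c)–(e): allowed.
(c)–(f): forbidden (ΔJ).
(d)–(e): forbidden (parity).
(d)–(f): forbidden (parity, ΔJ).
(e)–(f): forbidden (parity, ΔJ).
Allowed pairs: 6 of 15.

6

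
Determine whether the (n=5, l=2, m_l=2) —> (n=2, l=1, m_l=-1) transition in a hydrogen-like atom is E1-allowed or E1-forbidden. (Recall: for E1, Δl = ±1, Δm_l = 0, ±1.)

forbidden

Δl = 1 − 2 = -1; the E1 rule Δl = ±1 is ok.
Δm_l = -1 − (2) = -3. E1 requires Δm_l = 0, ±1: fails.
The transition is electric-dipole forbidden.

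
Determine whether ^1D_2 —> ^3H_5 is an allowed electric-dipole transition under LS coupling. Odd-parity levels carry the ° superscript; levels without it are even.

ΔS = 0: S: 0 → 1 — violated.
ΔL = 0, ±1 (not L=0↔0): L: 2 → 5, ΔL = +3 — violated.
ΔJ = 0, ±1 (not J=0↔0): J: 2 → 5, ΔJ = +3 — violated.
Parity must change: even → even — violated.
Rule(s) violated: parity, ΔS, ΔL, ΔJ.

forbidden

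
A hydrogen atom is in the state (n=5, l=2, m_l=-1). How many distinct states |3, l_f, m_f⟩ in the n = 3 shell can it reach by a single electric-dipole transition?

2

E1 requires Δl = ±1, so l_f ∈ {1, 3}; with 0 ≤ l_f ≤ n_f−1 = 2, the allowed l_f values are {1}.
For l_f = 1: m_f ∈ {m_i−1, m_i, m_i+1} ∩ [−1, 1] = {-1, 0} → 2 states.
Total: 2.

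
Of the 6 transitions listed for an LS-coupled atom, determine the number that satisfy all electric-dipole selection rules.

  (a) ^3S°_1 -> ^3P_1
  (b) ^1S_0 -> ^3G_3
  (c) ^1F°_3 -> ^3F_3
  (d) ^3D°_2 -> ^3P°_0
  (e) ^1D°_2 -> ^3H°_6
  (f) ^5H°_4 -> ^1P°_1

(a) allowed
(b) forbidden (parity, ΔS, ΔL, ΔJ fail)
(c) forbidden (ΔS fails)
(d) forbidden (parity, ΔJ fail)
(e) forbidden (parity, ΔS, ΔL, ΔJ fail)
(f) forbidden (parity, ΔS, ΔL, ΔJ fail)
Total allowed: 1 of 6.

1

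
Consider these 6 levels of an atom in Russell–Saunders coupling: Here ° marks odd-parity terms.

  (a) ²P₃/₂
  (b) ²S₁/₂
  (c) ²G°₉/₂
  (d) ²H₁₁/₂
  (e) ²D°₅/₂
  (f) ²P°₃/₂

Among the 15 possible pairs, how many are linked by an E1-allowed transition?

4

(a)–(b): forbidden (parity).
(a)–(c): forbidden (ΔL, ΔJ).
(a)–(d): forbidden (parity, ΔL, ΔJ).
(a)–(e): allowed.
(a)–(f): allowed.
(b)–(c): forbidden (ΔL, ΔJ).
(b)–(d): forbidden (parity, ΔL, ΔJ).
(b)–(e): forbidden (ΔL, ΔJ).
(b)–(f): allowed.
(c)–(d): allowed.
(c)–(e): forbidden (parity, ΔL, ΔJ).
(c)–(f): forbidden (parity, ΔL, ΔJ).
(d)–(e): forbidden (ΔL, ΔJ).
(d)–(f): forbidden (ΔL, ΔJ).
(e)–(f): forbidden (parity).
Allowed pairs: 4 of 15.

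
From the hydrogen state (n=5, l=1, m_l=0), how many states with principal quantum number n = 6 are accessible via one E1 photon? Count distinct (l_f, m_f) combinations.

E1 requires Δl = ±1, so l_f ∈ {0, 2}; with 0 ≤ l_f ≤ n_f−1 = 5, the allowed l_f values are {0, 2}.
For l_f = 0: m_f ∈ {m_i−1, m_i, m_i+1} ∩ [−0, 0] = {0} → 1 state.
For l_f = 2: m_f ∈ {m_i−1, m_i, m_i+1} ∩ [−2, 2] = {-1, 0, 1} → 3 states.
Total: 4.

4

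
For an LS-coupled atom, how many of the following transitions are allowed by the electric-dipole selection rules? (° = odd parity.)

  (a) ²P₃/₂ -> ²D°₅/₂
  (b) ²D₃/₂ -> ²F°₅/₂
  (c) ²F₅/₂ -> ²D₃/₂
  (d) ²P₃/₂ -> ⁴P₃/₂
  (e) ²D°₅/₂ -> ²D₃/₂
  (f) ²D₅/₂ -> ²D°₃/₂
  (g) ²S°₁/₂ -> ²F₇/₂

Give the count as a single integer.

4

(a) allowed
(b) allowed
(c) forbidden (parity fails)
(d) forbidden (parity, ΔS fail)
(e) allowed
(f) allowed
(g) forbidden (ΔL, ΔJ fail)
Total allowed: 4 of 7.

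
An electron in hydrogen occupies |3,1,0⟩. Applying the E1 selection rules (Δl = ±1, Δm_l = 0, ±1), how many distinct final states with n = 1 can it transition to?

1

E1 requires Δl = ±1, so l_f ∈ {0, 2}; with 0 ≤ l_f ≤ n_f−1 = 0, the allowed l_f values are {0}.
For l_f = 0: m_f ∈ {m_i−1, m_i, m_i+1} ∩ [−0, 0] = {0} → 1 state.
Total: 1.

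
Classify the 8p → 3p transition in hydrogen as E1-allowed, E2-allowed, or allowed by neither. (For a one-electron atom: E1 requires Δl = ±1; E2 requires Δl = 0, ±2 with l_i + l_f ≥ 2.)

Δl = 1 − 1 = +0; l_i + l_f = 2.
E1 (Δl = ±1): not satisfied.
E2 (Δl = 0,±2, l_i+l_f ≥ 2): satisfied.

E2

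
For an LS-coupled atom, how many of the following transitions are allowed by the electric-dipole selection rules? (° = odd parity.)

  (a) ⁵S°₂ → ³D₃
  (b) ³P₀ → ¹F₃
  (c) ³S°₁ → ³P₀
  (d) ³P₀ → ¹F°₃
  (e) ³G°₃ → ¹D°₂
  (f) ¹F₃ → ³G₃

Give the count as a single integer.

(a) forbidden (ΔS, ΔL fail)
(b) forbidden (parity, ΔS, ΔL, ΔJ fail)
(c) allowed
(d) forbidden (ΔS, ΔL, ΔJ fail)
(e) forbidden (parity, ΔS, ΔL fail)
(f) forbidden (parity, ΔS fail)
Total allowed: 1 of 6.

1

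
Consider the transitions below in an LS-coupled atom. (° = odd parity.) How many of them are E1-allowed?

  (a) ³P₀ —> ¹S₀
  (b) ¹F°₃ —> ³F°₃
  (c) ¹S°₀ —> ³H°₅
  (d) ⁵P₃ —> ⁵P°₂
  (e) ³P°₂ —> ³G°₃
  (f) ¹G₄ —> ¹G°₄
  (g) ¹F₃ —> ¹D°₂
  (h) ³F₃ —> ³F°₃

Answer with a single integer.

(a) forbidden (parity, ΔS, ΔJ fail)
(b) forbidden (parity, ΔS fail)
(c) forbidden (parity, ΔS, ΔL, ΔJ fail)
(d) allowed
(e) forbidden (parity, ΔL fail)
(f) allowed
(g) allowed
(h) allowed
Total allowed: 4 of 8.

4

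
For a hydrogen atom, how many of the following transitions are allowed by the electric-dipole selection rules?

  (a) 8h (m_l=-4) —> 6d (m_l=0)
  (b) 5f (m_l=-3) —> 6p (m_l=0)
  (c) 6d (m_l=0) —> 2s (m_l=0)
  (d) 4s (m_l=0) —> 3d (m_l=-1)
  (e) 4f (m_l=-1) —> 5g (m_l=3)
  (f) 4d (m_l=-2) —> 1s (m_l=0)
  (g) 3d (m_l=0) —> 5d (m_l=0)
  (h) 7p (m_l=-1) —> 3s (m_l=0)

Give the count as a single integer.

1

(a) forbidden — Δl = -3 (E1 requires Δl = ±1); Δm_l = +4 (E1 requires Δm_l = 0, ±1)
(b) forbidden — Δl = -2 (E1 requires Δl = ±1); Δm_l = +3 (E1 requires Δm_l = 0, ±1)
(c) forbidden — Δl = -2 (E1 requires Δl = ±1)
(d) forbidden — Δl = +2 (E1 requires Δl = ±1)
(e) forbidden — Δm_l = +4 (E1 requires Δm_l = 0, ±1)
(f) forbidden — Δl = -2 (E1 requires Δl = ±1); Δm_l = +2 (E1 requires Δm_l = 0, ±1)
(g) forbidden — Δl = +0 (E1 requires Δl = ±1)
(h) allowed
Total allowed: 1 of 8.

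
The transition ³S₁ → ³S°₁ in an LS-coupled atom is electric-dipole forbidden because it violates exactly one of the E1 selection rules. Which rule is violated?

the L=0 ↔ L=0 exclusion

Reading off the term symbols: S 1→1, L 0→0, J 1→1, parity even→odd.
Parity must change: even → odd — ✓.
ΔS = 0: S: 1 → 1 — ✓.
ΔL = 0, ±1 (not L=0↔0): L: 0 → 0, ΔL = +0 — ✗.
ΔJ = 0, ±1 (not J=0↔0): J: 1 → 1, ΔJ = +0 — ✓.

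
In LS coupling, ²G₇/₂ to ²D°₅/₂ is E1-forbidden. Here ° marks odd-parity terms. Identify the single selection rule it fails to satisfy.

Reading off the term symbols: S 1/2→1/2, L 4→2, J 7/2→5/2, parity even→odd.
Parity must change: even → odd — ✓.
ΔS = 0: S: 1/2 → 1/2 — ✓.
ΔL = 0, ±1 (not L=0↔0): L: 4 → 2, ΔL = -2 — ✗.
ΔJ = 0, ±1 (not J=0↔0): J: 7/2 → 5/2, ΔJ = -1 — ✓.

the ΔL = 0, ±1 rule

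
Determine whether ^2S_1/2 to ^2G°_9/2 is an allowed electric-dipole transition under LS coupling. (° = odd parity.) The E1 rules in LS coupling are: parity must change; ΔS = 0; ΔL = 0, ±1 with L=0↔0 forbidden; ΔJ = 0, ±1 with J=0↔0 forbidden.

forbidden

Reading off the term symbols: S 1/2→1/2, L 0→4, J 1/2→9/2, parity even→odd.
Parity must change: even → odd — passes.
ΔS = 0: S: 1/2 → 1/2 — passes.
ΔL = 0, ±1 (not L=0↔0): L: 0 → 4, ΔL = +4 — fails.
ΔJ = 0, ±1 (not J=0↔0): J: 1/2 → 9/2, ΔJ = +4 — fails.
Rule(s) violated: ΔL, ΔJ.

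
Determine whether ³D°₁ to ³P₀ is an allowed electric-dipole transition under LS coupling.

allowed

Parity must change: odd → even — ✓.
ΔS = 0: S: 1 → 1 — ✓.
ΔL = 0, ±1 (not L=0↔0): L: 2 → 1, ΔL = -1 — ✓.
ΔJ = 0, ±1 (not J=0↔0): J: 1 → 0, ΔJ = -1 — ✓.
All four E1 rules are satisfied.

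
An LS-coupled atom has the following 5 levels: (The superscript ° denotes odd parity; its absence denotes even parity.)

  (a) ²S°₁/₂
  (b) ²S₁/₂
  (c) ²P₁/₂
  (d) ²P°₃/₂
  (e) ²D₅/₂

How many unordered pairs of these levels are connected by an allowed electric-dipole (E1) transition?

4

(a)–(b): forbidden (ΔL).
(a)–(c): allowed.
(a)–(d): forbidden (parity).
(a)–(e): forbidden (ΔL, ΔJ).
(b)–(c): forbidden (parity).
(b)–(d): allowed.
(b)–(e): forbidden (parity, ΔL, ΔJ).
(c)–(d): allowed.
(c)–(e): forbidden (parity, ΔJ).
(d)–(e): allowed.
Allowed pairs: 4 of 10.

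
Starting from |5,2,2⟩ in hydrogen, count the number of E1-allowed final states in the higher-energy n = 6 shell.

E1 requires Δl = ±1, so l_f ∈ {1, 3}; with 0 ≤ l_f ≤ n_f−1 = 5, the allowed l_f values are {1, 3}.
For l_f = 1: m_f ∈ {m_i−1, m_i, m_i+1} ∩ [−1, 1] = {1} → 1 state.
For l_f = 3: m_f ∈ {m_i−1, m_i, m_i+1} ∩ [−3, 3] = {1, 2, 3} → 3 states.
Total: 4.

4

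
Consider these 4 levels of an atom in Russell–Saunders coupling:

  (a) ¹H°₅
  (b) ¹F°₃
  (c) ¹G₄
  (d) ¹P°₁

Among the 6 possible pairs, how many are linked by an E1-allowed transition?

(a)–(b): forbidden (parity, ΔL, ΔJ).
(a)–(c): allowed.
(a)–(d): forbidden (parity, ΔL, ΔJ).
(b)–(c): allowed.
(b)–(d): forbidden (parity, ΔL, ΔJ).
(c)–(d): forbidden (ΔL, ΔJ).
Allowed pairs: 2 of 6.

2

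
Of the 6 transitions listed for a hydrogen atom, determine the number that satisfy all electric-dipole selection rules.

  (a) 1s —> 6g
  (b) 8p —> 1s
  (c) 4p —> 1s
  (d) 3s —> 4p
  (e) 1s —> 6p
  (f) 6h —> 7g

(a) forbidden — Δl = +4 (E1 requires Δl = ±1)
(b) allowed
(c) allowed
(d) allowed
(e) allowed
(f) allowed
Total allowed: 5 of 6.

5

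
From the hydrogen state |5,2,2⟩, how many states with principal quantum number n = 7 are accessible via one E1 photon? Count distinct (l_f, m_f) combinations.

E1 requires Δl = ±1, so l_f ∈ {1, 3}; with 0 ≤ l_f ≤ n_f−1 = 6, the allowed l_f values are {1, 3}.
For l_f = 1: m_f ∈ {m_i−1, m_i, m_i+1} ∩ [−1, 1] = {1} → 1 state.
For l_f = 3: m_f ∈ {m_i−1, m_i, m_i+1} ∩ [−3, 3] = {1, 2, 3} → 3 states.
Total: 4.

4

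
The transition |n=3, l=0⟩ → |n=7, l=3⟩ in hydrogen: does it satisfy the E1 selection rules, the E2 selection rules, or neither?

Δl = 3 − 0 = +3; l_i + l_f = 3.
E1 (Δl = ±1): not satisfied.
E2 (Δl = 0,±2, l_i+l_f ≥ 2): not satisfied.

neither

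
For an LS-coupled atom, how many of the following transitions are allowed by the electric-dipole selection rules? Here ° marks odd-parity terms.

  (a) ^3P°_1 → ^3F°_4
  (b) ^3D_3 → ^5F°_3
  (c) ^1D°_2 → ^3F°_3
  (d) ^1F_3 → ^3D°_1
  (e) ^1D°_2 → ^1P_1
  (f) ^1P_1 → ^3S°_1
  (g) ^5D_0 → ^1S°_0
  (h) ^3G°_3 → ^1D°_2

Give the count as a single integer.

1

(a) forbidden (parity, ΔL, ΔJ fail)
(b) forbidden (ΔS fails)
(c) forbidden (parity, ΔS fail)
(d) forbidden (ΔS, ΔJ fail)
(e) allowed
(f) forbidden (ΔS fails)
(g) forbidden (ΔS, ΔL, ΔJ fail)
(h) forbidden (parity, ΔS, ΔL fail)
Total allowed: 1 of 8.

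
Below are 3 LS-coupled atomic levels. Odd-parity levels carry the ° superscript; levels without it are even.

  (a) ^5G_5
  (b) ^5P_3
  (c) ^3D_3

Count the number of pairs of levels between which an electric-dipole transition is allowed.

(a)–(b): forbidden (parity, ΔL, ΔJ).
(a)–(c): forbidden (parity, ΔS, ΔL, ΔJ).
(b)–(c): forbidden (parity, ΔS).
Allowed pairs: 0 of 3.

0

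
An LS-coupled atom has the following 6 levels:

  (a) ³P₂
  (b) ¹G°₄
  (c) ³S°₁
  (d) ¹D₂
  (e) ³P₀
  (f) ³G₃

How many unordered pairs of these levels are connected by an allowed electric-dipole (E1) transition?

(a)–(b): forbidden (ΔS, ΔL, ΔJ).
(a)–(c): allowed.
(a)–(d): forbidden (parity, ΔS).
(a)–(e): forbidden (parity, ΔJ).
(a)–(f): forbidden (parity, ΔL).
(b)–(c): forbidden (parity, ΔS, ΔL, ΔJ).
(b)–(d): forbidden (ΔL, ΔJ).
(b)–(e): forbidden (ΔS, ΔL, ΔJ).
(b)–(f): forbidden (ΔS).
(c)–(d): forbidden (ΔS, ΔL).
(c)–(e): allowed.
(c)–(f): forbidden (ΔL, ΔJ).
(d)–(e): forbidden (parity, ΔS, ΔJ).
(d)–(f): forbidden (parity, ΔS, ΔL).
(e)–(f): forbidden (parity, ΔL, ΔJ).
Allowed pairs: 2 of 15.

2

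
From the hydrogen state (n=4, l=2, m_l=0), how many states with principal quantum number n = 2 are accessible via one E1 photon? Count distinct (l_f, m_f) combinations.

3

E1 requires Δl = ±1, so l_f ∈ {1, 3}; with 0 ≤ l_f ≤ n_f−1 = 1, the allowed l_f values are {1}.
For l_f = 1: m_f ∈ {m_i−1, m_i, m_i+1} ∩ [−1, 1] = {-1, 0, 1} → 3 states.
Total: 3.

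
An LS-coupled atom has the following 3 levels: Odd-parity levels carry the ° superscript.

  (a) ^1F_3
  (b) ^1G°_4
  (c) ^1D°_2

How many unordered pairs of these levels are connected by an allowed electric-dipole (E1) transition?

2

(a)–(b): allowed.
(a)–(c): allowed.
(b)–(c): forbidden (parity, ΔL, ΔJ).
Allowed pairs: 2 of 3.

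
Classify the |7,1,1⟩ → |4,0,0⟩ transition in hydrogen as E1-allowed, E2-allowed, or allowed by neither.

Δl = 0 − 1 = -1; l_i + l_f = 1.
Δm_l = -1.
E1 (Δl = ±1, |Δm_l| ≤ 1): satisfied.
E2 (Δl = 0,±2, l_i+l_f ≥ 2, |Δm_l| ≤ 2): not satisfied.

E1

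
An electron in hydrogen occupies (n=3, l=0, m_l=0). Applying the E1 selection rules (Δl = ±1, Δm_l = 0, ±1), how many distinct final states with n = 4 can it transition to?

E1 requires Δl = ±1, so l_f ∈ {-1, 1}; with 0 ≤ l_f ≤ n_f−1 = 3, the allowed l_f values are {1}.
For l_f = 1: m_f ∈ {m_i−1, m_i, m_i+1} ∩ [−1, 1] = {-1, 0, 1} → 3 states.
Total: 3.

3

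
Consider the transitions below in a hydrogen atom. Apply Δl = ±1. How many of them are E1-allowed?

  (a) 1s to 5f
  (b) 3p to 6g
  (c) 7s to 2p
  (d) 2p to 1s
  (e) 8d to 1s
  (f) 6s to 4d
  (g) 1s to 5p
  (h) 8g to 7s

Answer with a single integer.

(a) forbidden — Δl = +3 (E1 requires Δl = ±1)
(b) forbidden — Δl = +3 (E1 requires Δl = ±1)
(c) allowed
(d) allowed
(e) forbidden — Δl = -2 (E1 requires Δl = ±1)
(f) forbidden — Δl = +2 (E1 requires Δl = ±1)
(g) allowed
(h) forbidden — Δl = -4 (E1 requires Δl = ±1)
Total allowed: 3 of 8.

3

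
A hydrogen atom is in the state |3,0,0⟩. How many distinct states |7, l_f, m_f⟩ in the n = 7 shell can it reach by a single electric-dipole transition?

3

E1 requires Δl = ±1, so l_f ∈ {-1, 1}; with 0 ≤ l_f ≤ n_f−1 = 6, the allowed l_f values are {1}.
For l_f = 1: m_f ∈ {m_i−1, m_i, m_i+1} ∩ [−1, 1] = {-1, 0, 1} → 3 states.
Total: 3.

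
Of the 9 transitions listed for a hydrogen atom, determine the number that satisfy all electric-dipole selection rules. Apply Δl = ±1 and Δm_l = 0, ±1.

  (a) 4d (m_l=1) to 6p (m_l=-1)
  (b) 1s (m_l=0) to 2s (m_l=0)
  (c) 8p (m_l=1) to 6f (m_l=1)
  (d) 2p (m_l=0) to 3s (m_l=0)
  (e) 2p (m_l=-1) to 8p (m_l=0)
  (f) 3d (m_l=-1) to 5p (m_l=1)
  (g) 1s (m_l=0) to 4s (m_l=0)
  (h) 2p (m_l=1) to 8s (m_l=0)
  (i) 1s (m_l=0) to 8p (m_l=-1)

(a) forbidden — Δm_l = -2 (E1 requires Δm_l = 0, ±1)
(b) forbidden — Δl = +0 (E1 requires Δl = ±1)
(c) forbidden — Δl = +2 (E1 requires Δl = ±1)
(d) allowed
(e) forbidden — Δl = +0 (E1 requires Δl = ±1)
(f) forbidden — Δm_l = +2 (E1 requires Δm_l = 0, ±1)
(g) forbidden — Δl = +0 (E1 requires Δl = ±1)
(h) allowed
(i) allowed
Total allowed: 3 of 9.

3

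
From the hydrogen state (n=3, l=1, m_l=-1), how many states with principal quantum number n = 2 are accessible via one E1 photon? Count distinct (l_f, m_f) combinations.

E1 requires Δl = ±1, so l_f ∈ {0, 2}; with 0 ≤ l_f ≤ n_f−1 = 1, the allowed l_f values are {0}.
For l_f = 0: m_f ∈ {m_i−1, m_i, m_i+1} ∩ [−0, 0] = {0} → 1 state.
Total: 1.

1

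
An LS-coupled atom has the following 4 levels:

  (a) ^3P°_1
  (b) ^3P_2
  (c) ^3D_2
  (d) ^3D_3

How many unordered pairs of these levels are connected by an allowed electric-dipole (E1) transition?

2

(a)–(b): allowed.
(a)–(c): allowed.
(a)–(d): forbidden (ΔJ).
(b)–(c): forbidden (parity).
(b)–(d): forbidden (parity).
(c)–(d): forbidden (parity).
Allowed pairs: 2 of 6.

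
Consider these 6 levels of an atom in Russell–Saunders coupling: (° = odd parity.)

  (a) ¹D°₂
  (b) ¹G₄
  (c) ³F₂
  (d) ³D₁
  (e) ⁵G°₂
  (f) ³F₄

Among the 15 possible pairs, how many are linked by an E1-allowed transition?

(a)–(b): forbidden (ΔL, ΔJ).
(a)–(c): forbidden (ΔS).
(a)–(d): forbidden (ΔS).
(a)–(e): forbidden (parity, ΔS, ΔL).
(a)–(f): forbidden (ΔS, ΔJ).
(b)–(c): forbidden (parity, ΔS, ΔJ).
(b)–(d): forbidden (parity, ΔS, ΔL, ΔJ).
(b)–(e): forbidden (ΔS, ΔJ).
(b)–(f): forbidden (parity, ΔS).
(c)–(d): forbidden (parity).
(c)–(e): forbidden (ΔS).
(c)–(f): forbidden (parity, ΔJ).
(d)–(e): forbidden (ΔS, ΔL).
(d)–(f): forbidden (parity, ΔJ).
(e)–(f): forbidden (ΔS, ΔJ).
Allowed pairs: 0 of 15.

0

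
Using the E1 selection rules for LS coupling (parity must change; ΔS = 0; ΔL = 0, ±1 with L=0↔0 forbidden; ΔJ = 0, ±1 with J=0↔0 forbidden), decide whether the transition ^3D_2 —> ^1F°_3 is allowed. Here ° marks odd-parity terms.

forbidden

Reading off the term symbols: S 1→0, L 2→3, J 2→3, parity even→odd.
Parity must change: even → odd — ok.
ΔS = 0: S: 1 → 0 — fails.
ΔL = 0, ±1 (not L=0↔0): L: 2 → 3, ΔL = +1 — ok.
ΔJ = 0, ±1 (not J=0↔0): J: 2 → 3, ΔJ = +1 — ok.
Rule(s) violated: ΔS.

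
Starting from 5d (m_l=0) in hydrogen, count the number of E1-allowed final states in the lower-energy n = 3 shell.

E1 requires Δl = ±1, so l_f ∈ {1, 3}; with 0 ≤ l_f ≤ n_f−1 = 2, the allowed l_f values are {1}.
For l_f = 1: m_f ∈ {m_i−1, m_i, m_i+1} ∩ [−1, 1] = {-1, 0, 1} → 3 states.
Total: 3.

3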